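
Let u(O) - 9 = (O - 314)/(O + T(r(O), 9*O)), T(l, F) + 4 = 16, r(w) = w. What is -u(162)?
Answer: -707/87 ≈ -8.1264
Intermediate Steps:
T(l, F) = 12 (T(l, F) = -4 + 16 = 12)
u(O) = 9 + (-314 + O)/(12 + O) (u(O) = 9 + (O - 314)/(O + 12) = 9 + (-314 + O)/(12 + O))
-u(162) = -2*(-103 + 5*162)/(12 + 162) = -2*(-103 + 810)/174 = -2*707/174 = -1*707/87 = -707/87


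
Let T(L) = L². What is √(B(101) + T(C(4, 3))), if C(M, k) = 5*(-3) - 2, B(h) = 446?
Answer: 7*√15 ≈ 27.111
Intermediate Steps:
C(M, k) = -17 (C(M, k) = -15 - 2 = -17)
√(B(101) + T(C(4, 3))) = √(446 + (-17)²) = √(446 + 289) = √735 = 7*√15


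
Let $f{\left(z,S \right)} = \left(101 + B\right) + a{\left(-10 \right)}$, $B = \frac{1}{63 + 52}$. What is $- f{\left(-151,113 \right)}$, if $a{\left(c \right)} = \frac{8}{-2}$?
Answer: $- \frac{11156}{115} \approx -97.009$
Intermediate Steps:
$a{\left(c \right)} = -4$ ($a{\left(c \right)} = 8 \left(- \frac{1}{2}\right) = -4$)
$B = \frac{1}{115} \approx 0.0086956$
$f{\left(z,S \right)} = \frac{11156}{115}$ ($f{\left(z,S \right)} = \left(101 + \frac{1}{115}\right) - 4 = \frac{11616}{115} - 4 = \frac{11156}{115}$)
$- f{\left(-151,113 \right)} = \left(-1\right) \frac{11156}{115} = - \frac{11156}{115}$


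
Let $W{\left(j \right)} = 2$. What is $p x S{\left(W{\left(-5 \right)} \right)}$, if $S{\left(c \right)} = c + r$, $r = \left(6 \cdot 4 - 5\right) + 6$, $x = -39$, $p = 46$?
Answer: $-48438$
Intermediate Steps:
$r = 25$ ($r = \left(24 - 5\right) + 6 = 19 + 6 = 25$)
$S{\left(c \right)} = 25 + c$ ($S{\left(c \right)} = c + 25 = 25 + c$)
$p x S{\left(W{\left(-5 \right)} \right)} = 46 \left(-39\right) \left(25 + 2\right) = \left(-1794\right) 27 = -48438$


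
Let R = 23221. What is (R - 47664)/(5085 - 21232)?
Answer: 24443/16147 ≈ 1.5138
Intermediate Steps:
(R - 47664)/(5085 - 21232) = (23221 - 47664)/(5085 - 21232) = -24443/(-16147) = -24443*(-1/16147) = 24443/16147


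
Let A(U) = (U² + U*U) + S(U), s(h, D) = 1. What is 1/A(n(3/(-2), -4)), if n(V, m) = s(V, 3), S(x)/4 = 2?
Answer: ⅒ ≈ 0.10000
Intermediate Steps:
S(x) = 8 (S(x) = 4*2 = 8)
n(V, m) = 1
A(U) = 8 + 2*U² (A(U) = (U² + U*U) + 8 = (U² + U²) + 8 = 2*U² + 8 = 8 + 2*U²)
1/A(n(3/(-2), -4)) = 1/(8 + 2*1²) = 1/(8 + 2*1) = 1/(8 + 2) = 1/10 = ⅒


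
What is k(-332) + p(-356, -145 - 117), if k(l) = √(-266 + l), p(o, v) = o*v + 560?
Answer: 93832 + I*√598 ≈ 93832.0 + 24.454*I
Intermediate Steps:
p(o, v) = 560 + o*v
k(-332) + p(-356, -145 - 117) = √(-266 - 332) + (560 - 356*(-145 - 117)) = √(-598) + (560 - 356*(-262)) = I*√598 + (560 + 93272) = I*√598 + 93832 = 93832 + I*√598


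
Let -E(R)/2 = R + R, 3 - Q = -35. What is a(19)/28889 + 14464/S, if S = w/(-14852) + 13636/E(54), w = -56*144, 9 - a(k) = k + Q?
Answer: -11968637498448/51788703631 ≈ -231.11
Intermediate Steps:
Q = 38 (Q = 3 - 1*(-35) = 3 + 35 = 38)
a(k) = -29 - k (a(k) = 9 - (k + 38) = 9 - (38 + k) = 9 + (-38 - k) = -29 - k)
E(R) = -4*R (E(R) = -2*(R + R) = -4*R)
w = -8064
S = -12548753/200502 (S = -8064/(-14852) + 13636/((-4*54)) = -8064*(-1/14852) + 13636/(-216) = 2016/3713 + 13636*(-1/216) = 2016/3713 - 3409/54 = -12548753/200502 ≈ -62.587)
a(19)/28889 + 14464/S = (-29 - 1*19)/28889 + 14464/(-12548753/200502) = (-29 - 19)*(1/28889) + 14464*(-200502/12548753) = -48*1/28889 - 2900060928/12548753 = -48/28889 - 2900060928/12548753 = -11968637498448/51788703631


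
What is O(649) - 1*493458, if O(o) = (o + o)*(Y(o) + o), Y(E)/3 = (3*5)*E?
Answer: 38257034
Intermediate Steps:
Y(E) = 45*E (Y(E) = 3*((3*5)*E) = 3*(15*E) = 45*E)
O(o) = 92*o² (O(o) = (o + o)*(45*o + o) = (2*o)*(46*o) = 92*o²)
O(649) - 1*493458 = 92*649² - 1*493458 = 92*421201 - 493458 = 38750492 - 493458 = 38257034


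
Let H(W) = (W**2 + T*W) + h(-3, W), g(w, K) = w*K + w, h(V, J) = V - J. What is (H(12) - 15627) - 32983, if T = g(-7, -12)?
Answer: -47557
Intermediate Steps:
g(w, K) = w + K*w (g(w, K) = K*w + w = w + K*w)
T = 77 (T = -7*(1 - 12) = -7*(-11) = 77)
H(W) = -3 + W**2 + 76*W (H(W) = (W**2 + 77*W) + (-3 - W) = -3 + W**2 + 76*W)
(H(12) - 15627) - 32983 = ((-3 + 12**2 + 76*12) - 15627) - 32983 = ((-3 + 144 + 912) - 15627) - 32983 = (1053 - 15627) - 32983 = -14574 - 32983 = -47557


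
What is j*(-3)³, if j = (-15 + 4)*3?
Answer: 891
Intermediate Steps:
j = -33 (j = -11*3 = -33)
j*(-3)³ = -33*(-3)³ = -33*(-27) = 891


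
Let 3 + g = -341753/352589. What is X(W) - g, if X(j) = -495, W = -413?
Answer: -173132035/352589 ≈ -491.03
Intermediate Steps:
g = -1399520/352589 (g = -3 - 341753/352589 = -1399520/352589 ≈ -3.9693)
X(W) - g = -495 - 1*(-1399520/352589) = -495 + 1399520/352589 = -173132035/352589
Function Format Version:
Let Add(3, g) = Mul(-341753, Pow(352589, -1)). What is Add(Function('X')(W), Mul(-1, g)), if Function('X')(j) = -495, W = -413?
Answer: Rational(-173132035, 352589) ≈ -491.03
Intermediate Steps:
g = Rational(-1399520, 352589) (g = Add(-3, Mul(-341753, Pow(352589, -1))) = Add(-3, Mul(-341753, Rational(1, 352589))) = Add(-3, Rational(-341753, 352589)) = Rational(-1399520, 352589) ≈ -3.9693)
Add(Function('X')(W), Mul(-1, g)) = Add(-495, Mul(-1, Rational(-1399520, 352589))) = Add(-495, Rational(1399520, 352589)) = Rational(-173132035, 352589)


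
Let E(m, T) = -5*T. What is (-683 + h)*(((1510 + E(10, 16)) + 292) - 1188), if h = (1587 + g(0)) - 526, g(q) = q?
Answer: 201852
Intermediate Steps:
h = 1061 (h = (1587 + 0) - 526 = 1587 - 526 = 1061)
(-683 + h)*(((1510 + E(10, 16)) + 292) - 1188) = (-683 + 1061)*(((1510 - 5*16) + 292) - 1188) = 378*(((1510 - 80) + 292) - 1188) = 378*((1430 + 292) - 1188) = 378*(1722 - 1188) = 378*534 = 201852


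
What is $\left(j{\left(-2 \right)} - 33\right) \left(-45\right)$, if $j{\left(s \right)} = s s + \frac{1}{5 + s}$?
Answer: $1290$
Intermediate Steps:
$j{\left(s \right)} = s^{2} + \frac{1}{5 + s}$
$\left(j{\left(-2 \right)} - 33\right) \left(-45\right) = \left(\frac{1 + \left(-2\right)^{3} + 5 \left(-2\right)^{2}}{5 - 2} - 33\right) \left(-45\right) = \left(\frac{1 - 8 + 5 \cdot 4}{3} - 33\right) \left(-45\right) = \left(\frac{1 - 8 + 20}{3} - 33\right) \left(-45\right) = \left(\frac{1}{3} \cdot 13 - 33\right) \left(-45\right) = \left(\frac{13}{3} - 33\right) \left(-45\right) = \left(- \frac{86}{3}\right) \left(-45\right) = 1290$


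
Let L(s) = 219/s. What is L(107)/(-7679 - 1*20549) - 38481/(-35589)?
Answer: 38740021495/35830957748 ≈ 1.0812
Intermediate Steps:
L(107)/(-7679 - 1*20549) - 38481/(-35589) = (219/107)/(-7679 - 1*20549) - 38481/(-35589) = (219*(1/107))/(-7679 - 20549) - 38481*(-1/35589) = (219/107)/(-28228) + 12827/11863 = (219/107)*(-1/28228) + 12827/11863 = -219/3020396 + 12827/11863 = 38740021495/35830957748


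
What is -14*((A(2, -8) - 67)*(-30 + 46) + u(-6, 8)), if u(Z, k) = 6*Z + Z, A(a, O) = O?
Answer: 17388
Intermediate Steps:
u(Z, k) = 7*Z
-14*((A(2, -8) - 67)*(-30 + 46) + u(-6, 8)) = -14*((-8 - 67)*(-30 + 46) + 7*(-6)) = -14*(-75*16 - 42) = -14*(-1200 - 42) = -14*(-1242) = 17388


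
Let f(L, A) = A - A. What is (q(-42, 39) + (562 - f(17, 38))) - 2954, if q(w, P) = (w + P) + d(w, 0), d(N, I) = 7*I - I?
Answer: -2395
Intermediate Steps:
d(N, I) = 6*I
f(L, A) = 0
q(w, P) = P + w (q(w, P) = (w + P) + 6*0 = (P + w) + 0 = P + w)
(q(-42, 39) + (562 - f(17, 38))) - 2954 = ((39 - 42) + (562 - 1*0)) - 2954 = (-3 + (562 + 0)) - 2954 = (-3 + 562) - 2954 = 559 - 2954 = -2395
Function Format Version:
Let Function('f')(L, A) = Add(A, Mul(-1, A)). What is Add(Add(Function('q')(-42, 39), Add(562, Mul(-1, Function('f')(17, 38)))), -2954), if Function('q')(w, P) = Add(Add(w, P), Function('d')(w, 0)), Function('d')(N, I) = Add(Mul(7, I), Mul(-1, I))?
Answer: -2395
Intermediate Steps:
Function('d')(N, I) = Mul(6, I)
Function('f')(L, A) = 0
Function('q')(w, P) = Add(P, w) (Function('q')(w, P) = Add(Add(w, P), Mul(6, 0)) = Add(Add(P, w), 0) = Add(P, w))
Add(Add(Function('q')(-42, 39), Add(562, Mul(-1, Function('f')(17, 38)))), -2954) = Add(Add(Add(39, -42), Add(562, Mul(-1, 0))), -2954) = Add(Add(-3, Add(562, 0)), -2954) = Add(Add(-3, 562), -2954) = Add(559, -2954) = -2395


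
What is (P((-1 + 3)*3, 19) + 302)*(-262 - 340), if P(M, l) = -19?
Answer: -170366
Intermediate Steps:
(P((-1 + 3)*3, 19) + 302)*(-262 - 340) = (-19 + 302)*(-262 - 340) = 283*(-602) = -170366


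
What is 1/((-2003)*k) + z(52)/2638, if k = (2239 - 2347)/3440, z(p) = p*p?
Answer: 74251852/71332839 ≈ 1.0409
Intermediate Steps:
z(p) = p²
k = -27/860 (k = -108*1/3440 = -27/860 ≈ -0.031395)
1/((-2003)*k) + z(52)/2638 = 1/((-2003)*(-27/860)) + 52²/2638 = -1/2003*(-860/27) + 2704*(1/2638) = 860/54081 + 1352/1319 = 74251852/71332839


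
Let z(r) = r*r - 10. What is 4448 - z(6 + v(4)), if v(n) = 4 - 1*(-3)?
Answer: 4289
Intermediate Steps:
v(n) = 7 (v(n) = 4 + 3 = 7)
z(r) = -10 + r² (z(r) = r² - 10 = -10 + r²)
4448 - z(6 + v(4)) = 4448 - (-10 + (6 + 7)²) = 4448 - (-10 + 13²) = 4448 - (-10 + 169) = 4448 - 1*159 = 4448 - 159 = 4289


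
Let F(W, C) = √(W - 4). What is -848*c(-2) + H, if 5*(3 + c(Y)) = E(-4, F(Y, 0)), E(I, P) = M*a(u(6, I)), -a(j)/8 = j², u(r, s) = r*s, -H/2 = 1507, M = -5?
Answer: -3908054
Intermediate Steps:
F(W, C) = √(-4 + W)
H = -3014 (H = -2*1507 = -3014)
a(j) = -8*j²
E(I, P) = 1440*I² (E(I, P) = -(-40)*(6*I)² = -(-40)*36*I² = -(-1440)*I² = 1440*I²)
c(Y) = 4605 (c(Y) = -3 + (1440*(-4)²)/5 = -3 + (1440*16)/5 = -3 + (⅕)*23040 = -3 + 4608 = 4605)
-848*c(-2) + H = -848*4605 - 3014 = -3905040 - 3014 = -3908054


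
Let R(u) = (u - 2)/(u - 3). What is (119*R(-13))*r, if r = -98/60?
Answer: -5831/32 ≈ -182.22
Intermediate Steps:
R(u) = (-2 + u)/(-3 + u)
r = -49/30 (r = -98*1/60 = -49/30 ≈ -1.6333)
(119*R(-13))*r = (119*((-2 - 13)/(-3 - 13)))*(-49/30) = (119*(-15/(-16)))*(-49/30) = (119*(-1/16*(-15)))*(-49/30) = (119*(15/16))*(-49/30) = (1785/16)*(-49/30) = -5831/32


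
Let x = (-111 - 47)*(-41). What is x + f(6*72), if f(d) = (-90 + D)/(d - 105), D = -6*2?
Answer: 706068/109 ≈ 6477.7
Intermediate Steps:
D = -12
f(d) = -102/(-105 + d) (f(d) = (-90 - 12)/(d - 105) = -102/(-105 + d))
x = 6478 (x = -158*(-41) = 6478)
x + f(6*72) = 6478 - 102/(-105 + 6*72) = 6478 - 102/(-105 + 432) = 6478 - 102/327 = 6478 - 102*1/327 = 6478 - 34/109 = 706068/109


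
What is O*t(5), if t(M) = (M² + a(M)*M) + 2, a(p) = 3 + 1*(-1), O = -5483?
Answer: -202871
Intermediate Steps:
a(p) = 2 (a(p) = 3 - 1 = 2)
t(M) = 2 + M² + 2*M (t(M) = (M² + 2*M) + 2 = 2 + M² + 2*M)
O*t(5) = -5483*(2 + 5² + 2*5) = -5483*(2 + 25 + 10) = -5483*37 = -202871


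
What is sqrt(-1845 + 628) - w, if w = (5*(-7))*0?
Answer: I*sqrt(1217) ≈ 34.885*I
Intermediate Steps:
w = 0 (w = -35*0 = 0)
sqrt(-1845 + 628) - w = sqrt(-1845 + 628) - 1*0 = sqrt(-1217) + 0 = I*sqrt(1217) + 0 = I*sqrt(1217)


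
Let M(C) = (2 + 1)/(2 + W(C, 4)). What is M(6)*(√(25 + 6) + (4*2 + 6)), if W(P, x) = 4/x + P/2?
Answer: 7 + √31/2 ≈ 9.7839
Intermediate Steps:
W(P, x) = P/2 + 4/x (W(P, x) = 4/x + P*(½) = 4/x + P/2 = P/2 + 4/x)
M(C) = 3/(3 + C/2) (M(C) = (2 + 1)/(2 + (C/2 + 4/4)) = 3/(2 + (C/2 + 4*(¼))) = 3/(2 + (C/2 + 1)) = 3/(2 + (1 + C/2)) = 3/(3 + C/2))
M(6)*(√(25 + 6) + (4*2 + 6)) = (6/(6 + 6))*(√(25 + 6) + (4*2 + 6)) = (6/12)*(√31 + (8 + 6)) = (6*(1/12))*(√31 + 14) = (14 + √31)/2 = 7 + √31/2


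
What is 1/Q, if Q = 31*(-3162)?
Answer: -1/98022 ≈ -1.0202e-5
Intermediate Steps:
Q = -98022
1/Q = 1/(-98022) = -1/98022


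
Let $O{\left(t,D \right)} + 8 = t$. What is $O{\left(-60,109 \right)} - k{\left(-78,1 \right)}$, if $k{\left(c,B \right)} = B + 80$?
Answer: $-149$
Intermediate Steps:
$O{\left(t,D \right)} = -8 + t$
$k{\left(c,B \right)} = 80 + B$
$O{\left(-60,109 \right)} - k{\left(-78,1 \right)} = \left(-8 - 60\right) - \left(80 + 1\right) = -68 - 81 = -149$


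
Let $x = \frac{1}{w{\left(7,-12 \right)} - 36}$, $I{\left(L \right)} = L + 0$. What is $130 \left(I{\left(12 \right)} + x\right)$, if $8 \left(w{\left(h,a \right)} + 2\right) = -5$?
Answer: $\frac{481000}{309} \approx 1556.6$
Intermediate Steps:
$w{\left(h,a \right)} = - \frac{21}{8}$ ($w{\left(h,a \right)} = -2 + \frac{1}{8} \left(-5\right) = -2 - \frac{5}{8} = - \frac{21}{8}$)
$I{\left(L \right)} = L$
$x = - \frac{8}{309}$ ($x = \frac{1}{- \frac{21}{8} - 36} = \frac{1}{- \frac{309}{8}} = - \frac{8}{309} \approx -0.02589$)
$130 \left(I{\left(12 \right)} + x\right) = 130 \left(12 - \frac{8}{309}\right) = 130 \cdot \frac{3700}{309} = \frac{481000}{309}$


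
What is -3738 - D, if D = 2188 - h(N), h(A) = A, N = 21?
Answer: -5905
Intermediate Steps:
D = 2167 (D = 2188 - 1*21 = 2188 - 21 = 2167)
-3738 - D = -3738 - 1*2167 = -3738 - 2167 = -5905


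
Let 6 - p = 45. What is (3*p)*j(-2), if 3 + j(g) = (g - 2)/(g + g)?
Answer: 234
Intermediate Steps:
p = -39 (p = 6 - 1*45 = 6 - 45 = -39)
j(g) = -3 + (-2 + g)/(2*g) (j(g) = -3 + (g - 2)/(g + g) = -3 + (-2 + g)/((2*g)) = -3 + (-2 + g)*(1/(2*g)) = -3 + (-2 + g)/(2*g))
(3*p)*j(-2) = (3*(-39))*(-5/2 - 1/(-2)) = -117*(-5/2 - 1*(-½)) = -117*(-5/2 + ½) = -117*(-2) = 234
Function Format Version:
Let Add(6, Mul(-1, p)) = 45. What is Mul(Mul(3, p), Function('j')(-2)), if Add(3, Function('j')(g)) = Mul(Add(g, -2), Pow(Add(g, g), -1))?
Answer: 234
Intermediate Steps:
p = -39 (p = Add(6, Mul(-1, 45)) = Add(6, -45) = -39)
Function('j')(g) = Add(-3, Mul(Rational(1, 2), Pow(g, -1), Add(-2, g))) (Function('j')(g) = Add(-3, Mul(Add(g, -2), Pow(Add(g, g), -1))) = Add(-3, Mul(Add(-2, g), Pow(Mul(2, g), -1))) = Add(-3, Mul(Add(-2, g), Mul(Rational(1, 2), Pow(g, -1)))) = Add(-3, Mul(Rational(1, 2), Pow(g, -1), Add(-2, g))))
Mul(Mul(3, p), Function('j')(-2)) = Mul(Mul(3, -39), Add(Rational(-5, 2), Mul(-1, Pow(-2, -1)))) = Mul(-117, Add(Rational(-5, 2), Mul(-1, Rational(-1, 2)))) = Mul(-117, Add(Rational(-5, 2), Rational(1, 2))) = Mul(-117, -2) = 234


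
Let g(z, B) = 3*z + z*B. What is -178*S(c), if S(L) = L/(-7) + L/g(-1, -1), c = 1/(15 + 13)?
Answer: 801/196 ≈ 4.0867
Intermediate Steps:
c = 1/28 ≈ 0.035714
g(z, B) = 3*z + B*z
S(L) = -9*L/14 (S(L) = L/(-7) + L/((-(3 - 1))) = L*(-1/7) + L/((-1*2)) = -L/7 + L/(-2) = -L/7 + L*(-1/2) = -L/7 - L/2 = -9*L/14)
-178*S(c) = -(-801)/(7*28) = -178*(-9/392) = 801/196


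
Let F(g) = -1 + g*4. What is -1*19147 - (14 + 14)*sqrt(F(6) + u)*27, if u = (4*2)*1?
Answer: -19147 - 756*sqrt(31) ≈ -23356.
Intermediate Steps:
u = 8 (u = 8*1 = 8)
F(g) = -1 + 4*g
-1*19147 - (14 + 14)*sqrt(F(6) + u)*27 = -1*19147 - (14 + 14)*sqrt((-1 + 4*6) + 8)*27 = -19147 - 28*sqrt((-1 + 24) + 8)*27 = -19147 - 28*sqrt(23 + 8)*27 = -19147 - 28*sqrt(31)*27 = -19147 - 756*sqrt(31)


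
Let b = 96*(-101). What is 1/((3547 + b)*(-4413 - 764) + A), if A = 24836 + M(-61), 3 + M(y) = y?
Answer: 1/31858145 ≈ 3.1389e-8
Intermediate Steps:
b = -9696
M(y) = -3 + y
A = 24772 (A = 24836 + (-3 - 61) = 24836 - 64 = 24772)
1/((3547 + b)*(-4413 - 764) + A) = 1/((3547 - 9696)*(-4413 - 764) + 24772) = 1/(-6149*(-5177) + 24772) = 1/(31833373 + 24772) = 1/31858145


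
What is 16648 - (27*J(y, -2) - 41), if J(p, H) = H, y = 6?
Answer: 16743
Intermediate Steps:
16648 - (27*J(y, -2) - 41) = 16648 - (27*(-2) - 41) = 16648 - (-54 - 41) = 16648 - 1*(-95) = 16648 + 95 = 16743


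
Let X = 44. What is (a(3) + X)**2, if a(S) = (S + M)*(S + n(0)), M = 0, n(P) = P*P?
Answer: 2809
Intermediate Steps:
n(P) = P**2
a(S) = S**2 (a(S) = (S + 0)*(S + 0**2) = S*(S + 0) = S*S = S**2)
(a(3) + X)**2 = (3**2 + 44)**2 = (9 + 44)**2 = 53**2 = 2809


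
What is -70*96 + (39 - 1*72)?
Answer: -6753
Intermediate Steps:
-70*96 + (39 - 1*72) = -6720 + (39 - 72) = -6720 - 33 = -6753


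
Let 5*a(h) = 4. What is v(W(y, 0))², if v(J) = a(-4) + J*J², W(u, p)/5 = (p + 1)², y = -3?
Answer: 395641/25 ≈ 15826.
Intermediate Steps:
a(h) = ⅘ (a(h) = (⅕)*4 = ⅘)
W(u, p) = 5*(1 + p)² (W(u, p) = 5*(p + 1)² = 5*(1 + p)²)
v(J) = ⅘ + J³ (v(J) = ⅘ + J*J² = ⅘ + J³)
v(W(y, 0))² = (⅘ + (5*(1 + 0)²)³)² = (⅘ + (5*1²)³)² = (⅘ + (5*1)³)² = (⅘ + 5³)² = (⅘ + 125)² = (629/5)² = 395641/25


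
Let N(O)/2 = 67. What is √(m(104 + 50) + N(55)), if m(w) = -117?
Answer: √17 ≈ 4.1231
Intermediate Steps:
N(O) = 134 (N(O) = 2*67 = 134)
√(m(104 + 50) + N(55)) = √(-117 + 134) = √17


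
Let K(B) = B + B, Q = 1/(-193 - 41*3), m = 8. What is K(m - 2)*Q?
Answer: -3/79 ≈ -0.037975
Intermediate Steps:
Q = -1/316 (Q = 1/(-193 - 123) = 1/(-316) = -1/316 ≈ -0.0031646)
K(B) = 2*B
K(m - 2)*Q = (2*(8 - 2))*(-1/316) = (2*6)*(-1/316) = 12*(-1/316) = -3/79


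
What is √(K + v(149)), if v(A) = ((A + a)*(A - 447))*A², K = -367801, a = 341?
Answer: I*√3242157821 ≈ 56940.0*I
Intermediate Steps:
v(A) = A²*(-447 + A)*(341 + A) (v(A) = ((A + 341)*(A - 447))*A² = ((341 + A)*(-447 + A))*A² = ((-447 + A)*(341 + A))*A² = A²*(-447 + A)*(341 + A))
√(K + v(149)) = √(-367801 + 149²*(-152427 + 149² - 106*149)) = √(-367801 + 22201*(-152427 + 22201 - 15794)) = √(-367801 + 22201*(-146020)) = √(-367801 - 3241790020) = √(-3242157821) = I*√3242157821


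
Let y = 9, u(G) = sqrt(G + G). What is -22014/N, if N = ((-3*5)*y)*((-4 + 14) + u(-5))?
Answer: 2446/165 - 1223*I*sqrt(10)/825 ≈ 14.824 - 4.6878*I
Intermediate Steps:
u(G) = sqrt(2)*sqrt(G) (u(G) = sqrt(2*G) = sqrt(2)*sqrt(G))
N = -1350 - 135*I*sqrt(10) (N = (-3*5*9)*((-4 + 14) + sqrt(2)*sqrt(-5)) = (-15*9)*(10 + sqrt(2)*(I*sqrt(5))) = -135*(10 + I*sqrt(10)) = -1350 - 135*I*sqrt(10) ≈ -1350.0 - 426.91*I)
-22014/N = -22014/(-1350 - 135*I*sqrt(10))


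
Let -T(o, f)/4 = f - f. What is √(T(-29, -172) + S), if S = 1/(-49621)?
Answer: I*√49621/49621 ≈ 0.0044892*I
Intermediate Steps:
S = -1/49621 ≈ -2.0153e-5
T(o, f) = 0 (T(o, f) = -4*(f - f) = -4*0 = 0)
√(T(-29, -172) + S) = √(0 - 1/49621) = √(-1/49621) = I*√49621/49621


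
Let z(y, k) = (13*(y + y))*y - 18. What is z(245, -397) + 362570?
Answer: 1923202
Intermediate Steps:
z(y, k) = -18 + 26*y² (z(y, k) = (13*(2*y))*y - 18 = (26*y)*y - 18 = 26*y² - 18 = -18 + 26*y²)
z(245, -397) + 362570 = (-18 + 26*245²) + 362570 = (-18 + 26*60025) + 362570 = (-18 + 1560650) + 362570 = 1560632 + 362570 = 1923202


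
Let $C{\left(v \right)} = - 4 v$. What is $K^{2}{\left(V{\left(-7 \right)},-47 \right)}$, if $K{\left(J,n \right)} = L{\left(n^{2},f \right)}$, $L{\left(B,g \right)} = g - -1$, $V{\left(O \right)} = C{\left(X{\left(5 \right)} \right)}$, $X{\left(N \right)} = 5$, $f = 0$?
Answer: $1$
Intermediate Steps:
$V{\left(O \right)} = -20$ ($V{\left(O \right)} = \left(-4\right) 5 = -20$)
$L{\left(B,g \right)} = 1 + g$ ($L{\left(B,g \right)} = g + 1 = 1 + g$)
$K{\left(J,n \right)} = 1$ ($K{\left(J,n \right)} = 1 + 0 = 1$)
$K^{2}{\left(V{\left(-7 \right)},-47 \right)} = 1^{2} = 1$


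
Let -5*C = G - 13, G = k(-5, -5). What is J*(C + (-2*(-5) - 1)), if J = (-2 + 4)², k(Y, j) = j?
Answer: 252/5 ≈ 50.400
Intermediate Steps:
G = -5
C = 18/5 (C = -(-5 - 13)/5 = -⅕*(-18) = 18/5 ≈ 3.6000)
J = 4 (J = 2² = 4)
J*(C + (-2*(-5) - 1)) = 4*(18/5 + (-2*(-5) - 1)) = 4*(18/5 + (10 - 1)) = 4*(18/5 + 9) = 4*(63/5) = 252/5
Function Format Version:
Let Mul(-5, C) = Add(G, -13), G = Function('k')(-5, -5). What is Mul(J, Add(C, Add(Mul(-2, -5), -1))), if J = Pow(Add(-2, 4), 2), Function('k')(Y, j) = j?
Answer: Rational(252, 5) ≈ 50.400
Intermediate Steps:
G = -5
C = Rational(18, 5) (C = Mul(Rational(-1, 5), Add(-5, -13)) = Mul(Rational(-1, 5), -18) = Rational(18, 5) ≈ 3.6000)
J = 4 (J = Pow(2, 2) = 4)
Mul(J, Add(C, Add(Mul(-2, -5), -1))) = Mul(4, Add(Rational(18, 5), Add(Mul(-2, -5), -1))) = Mul(4, Add(Rational(18, 5), Add(10, -1))) = Mul(4, Add(Rational(18, 5), 9)) = Mul(4, Rational(63, 5)) = Rational(252, 5)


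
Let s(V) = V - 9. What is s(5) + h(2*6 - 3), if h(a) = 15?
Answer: 11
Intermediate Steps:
s(V) = -9 + V
s(5) + h(2*6 - 3) = (-9 + 5) + 15 = -4 + 15 = 11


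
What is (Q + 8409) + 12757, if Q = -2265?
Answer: 18901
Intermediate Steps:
(Q + 8409) + 12757 = (-2265 + 8409) + 12757 = 6144 + 12757 = 18901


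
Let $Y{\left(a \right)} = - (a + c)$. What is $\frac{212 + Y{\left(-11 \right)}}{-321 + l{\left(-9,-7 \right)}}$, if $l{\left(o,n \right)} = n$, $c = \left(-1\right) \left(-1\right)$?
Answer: $- \frac{111}{164} \approx -0.67683$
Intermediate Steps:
$c = 1$
$Y{\left(a \right)} = -1 - a$ ($Y{\left(a \right)} = - (a + 1) = - (1 + a) = -1 - a$)
$\frac{212 + Y{\left(-11 \right)}}{-321 + l{\left(-9,-7 \right)}} = \frac{212 - -10}{-321 - 7} = \frac{212 + \left(-1 + 11\right)}{-328} = \left(212 + 10\right) \left(- \frac{1}{328}\right) = 222 \left(- \frac{1}{328}\right) = - \frac{111}{164}$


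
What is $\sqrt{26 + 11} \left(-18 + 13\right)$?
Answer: $- 5 \sqrt{37} \approx -30.414$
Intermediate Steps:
$\sqrt{26 + 11} \left(-18 + 13\right) = \sqrt{37} \left(-5\right) = - 5 \sqrt{37}$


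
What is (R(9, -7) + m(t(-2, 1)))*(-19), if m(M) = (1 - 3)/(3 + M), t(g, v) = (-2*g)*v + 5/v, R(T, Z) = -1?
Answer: 133/6 ≈ 22.167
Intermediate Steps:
t(g, v) = 5/v - 2*g*v (t(g, v) = -2*g*v + 5/v = 5/v - 2*g*v)
m(M) = -2/(3 + M)
(R(9, -7) + m(t(-2, 1)))*(-19) = (-1 - 2/(3 + (5/1 - 2*(-2)*1)))*(-19) = (-1 - 2/(3 + (5*1 + 4)))*(-19) = (-1 - 2/(3 + (5 + 4)))*(-19) = (-1 - 2/(3 + 9))*(-19) = (-1 - 2/12)*(-19) = (-1 - 2*1/12)*(-19) = (-1 - ⅙)*(-19) = -7/6*(-19) = 133/6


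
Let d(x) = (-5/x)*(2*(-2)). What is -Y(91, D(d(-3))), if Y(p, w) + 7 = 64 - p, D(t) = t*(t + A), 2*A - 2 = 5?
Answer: 34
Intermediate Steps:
A = 7/2 (A = 1 + (½)*5 = 1 + 5/2 = 7/2 ≈ 3.5000)
d(x) = 20/x (d(x) = -5/x*(-4) = 20/x)
D(t) = t*(7/2 + t) (D(t) = t*(t + 7/2) = t*(7/2 + t))
Y(p, w) = 57 - p (Y(p, w) = -7 + (64 - p) = 57 - p)
-Y(91, D(d(-3))) = -(57 - 1*91) = -(57 - 91) = -1*(-34) = 34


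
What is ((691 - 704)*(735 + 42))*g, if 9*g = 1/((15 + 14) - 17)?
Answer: -3367/36 ≈ -93.528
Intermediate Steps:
g = 1/108 (g = 1/(9*((15 + 14) - 17)) = 1/(9*(29 - 17)) = (⅑)/12 = (⅑)*(1/12) = 1/108 ≈ 0.0092593)
((691 - 704)*(735 + 42))*g = ((691 - 704)*(735 + 42))*(1/108) = -13*777*(1/108) = -10101*1/108 = -3367/36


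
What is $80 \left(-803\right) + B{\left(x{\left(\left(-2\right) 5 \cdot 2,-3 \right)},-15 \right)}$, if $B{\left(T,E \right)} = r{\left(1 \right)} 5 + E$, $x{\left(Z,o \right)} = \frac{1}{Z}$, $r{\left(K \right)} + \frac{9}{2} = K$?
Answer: $- \frac{128545}{2} \approx -64273.0$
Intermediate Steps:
$r{\left(K \right)} = - \frac{9}{2} + K$
$B{\left(T,E \right)} = - \frac{35}{2} + E$ ($B{\left(T,E \right)} = \left(- \frac{9}{2} + 1\right) 5 + E = \left(- \frac{7}{2}\right) 5 + E = - \frac{35}{2} + E$)
$80 \left(-803\right) + B{\left(x{\left(\left(-2\right) 5 \cdot 2,-3 \right)},-15 \right)} = 80 \left(-803\right) - \frac{65}{2} = -64240 - \frac{65}{2} = - \frac{128545}{2}$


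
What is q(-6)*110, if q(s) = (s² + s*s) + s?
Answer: 7260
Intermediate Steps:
q(s) = s + 2*s² (q(s) = (s² + s²) + s = 2*s² + s = s + 2*s²)
q(-6)*110 = -6*(1 + 2*(-6))*110 = -6*(1 - 12)*110 = -6*(-11)*110 = 66*110 = 7260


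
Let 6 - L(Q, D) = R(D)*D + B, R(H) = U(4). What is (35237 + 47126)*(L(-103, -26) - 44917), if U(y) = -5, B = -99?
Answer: -3701557946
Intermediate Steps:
R(H) = -5
L(Q, D) = 105 + 5*D (L(Q, D) = 6 - (-5*D - 99) = 6 - (-99 - 5*D) = 6 + (99 + 5*D) = 105 + 5*D)
(35237 + 47126)*(L(-103, -26) - 44917) = (35237 + 47126)*((105 + 5*(-26)) - 44917) = 82363*((105 - 130) - 44917) = 82363*(-25 - 44917) = 82363*(-44942) = -3701557946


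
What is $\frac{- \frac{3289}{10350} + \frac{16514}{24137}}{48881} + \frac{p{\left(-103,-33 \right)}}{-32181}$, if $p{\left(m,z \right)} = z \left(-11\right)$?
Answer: $- \frac{64199635613207}{5695268020523550} \approx -0.011272$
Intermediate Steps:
$p{\left(m,z \right)} = - 11 z$
$\frac{- \frac{3289}{10350} + \frac{16514}{24137}}{48881} + \frac{p{\left(-103,-33 \right)}}{-32181} = \frac{- \frac{3289}{10350} + \frac{16514}{24137}}{48881} + \frac{\left(-11\right) \left(-33\right)}{-32181} = \left(\left(-3289\right) \frac{1}{10350} + 16514 \cdot \frac{1}{24137}\right) \frac{1}{48881} + 363 \left(- \frac{1}{32181}\right) = \left(- \frac{143}{450} + \frac{16514}{24137}\right) \frac{1}{48881} - \frac{121}{10727} = \frac{3979709}{10861650} \cdot \frac{1}{48881} - \frac{121}{10727} = \frac{3979709}{530928313650} - \frac{121}{10727} = - \frac{64199635613207}{5695268020523550}$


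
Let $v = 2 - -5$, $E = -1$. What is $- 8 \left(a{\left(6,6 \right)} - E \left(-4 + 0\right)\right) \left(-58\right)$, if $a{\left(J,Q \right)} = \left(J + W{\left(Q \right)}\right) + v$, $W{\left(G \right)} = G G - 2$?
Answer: $19952$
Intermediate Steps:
$W{\left(G \right)} = -2 + G^{2}$ ($W{\left(G \right)} = G^{2} - 2 = -2 + G^{2}$)
$v = 7$ ($v = 2 + 5 = 7$)
$a{\left(J,Q \right)} = 5 + J + Q^{2}$ ($a{\left(J,Q \right)} = \left(J + \left(-2 + Q^{2}\right)\right) + 7 = \left(-2 + J + Q^{2}\right) + 7 = 5 + J + Q^{2}$)
$- 8 \left(a{\left(6,6 \right)} - E \left(-4 + 0\right)\right) \left(-58\right) = - 8 \left(\left(5 + 6 + 6^{2}\right) - - (-4 + 0)\right) \left(-58\right) = - 8 \left(\left(5 + 6 + 36\right) - \left(-1\right) \left(-4\right)\right) \left(-58\right) = - 8 \left(47 - 4\right) \left(-58\right) = \left(-8\right) 43 \left(-58\right) = \left(-344\right) \left(-58\right) = 19952$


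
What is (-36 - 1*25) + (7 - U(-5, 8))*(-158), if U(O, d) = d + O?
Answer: -693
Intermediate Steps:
U(O, d) = O + d
(-36 - 1*25) + (7 - U(-5, 8))*(-158) = (-36 - 1*25) + (7 - (-5 + 8))*(-158) = (-36 - 25) + (7 - 1*3)*(-158) = -61 + (7 - 3)*(-158) = -61 + 4*(-158) = -61 - 632 = -693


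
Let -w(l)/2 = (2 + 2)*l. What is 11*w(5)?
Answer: -440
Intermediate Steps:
w(l) = -8*l (w(l) = -2*(2 + 2)*l = -8*l)
11*w(5) = 11*(-8*5) = 11*(-40) = -440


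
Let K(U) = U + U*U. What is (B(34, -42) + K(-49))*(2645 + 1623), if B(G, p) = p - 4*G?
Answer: 9278632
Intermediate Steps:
K(U) = U + U²
(B(34, -42) + K(-49))*(2645 + 1623) = ((-42 - 4*34) - 49*(1 - 49))*(2645 + 1623) = ((-42 - 136) - 49*(-48))*4268 = (-178 + 2352)*4268 = 2174*4268 = 9278632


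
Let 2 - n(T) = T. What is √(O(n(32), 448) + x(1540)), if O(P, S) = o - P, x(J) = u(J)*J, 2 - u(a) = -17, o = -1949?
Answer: √27341 ≈ 165.35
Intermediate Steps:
n(T) = 2 - T
u(a) = 19 (u(a) = 2 - 1*(-17) = 2 + 17 = 19)
x(J) = 19*J
O(P, S) = -1949 - P
√(O(n(32), 448) + x(1540)) = √((-1949 - (2 - 1*32)) + 19*1540) = √((-1949 - (2 - 32)) + 29260) = √((-1949 - 1*(-30)) + 29260) = √((-1949 + 30) + 29260) = √(-1919 + 29260) = √27341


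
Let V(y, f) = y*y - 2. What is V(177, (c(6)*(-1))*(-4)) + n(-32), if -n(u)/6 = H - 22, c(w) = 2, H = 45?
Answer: 31189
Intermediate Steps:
n(u) = -138 (n(u) = -6*(45 - 22) = -6*23 = -138)
V(y, f) = -2 + y² (V(y, f) = y² - 2 = -2 + y²)
V(177, (c(6)*(-1))*(-4)) + n(-32) = (-2 + 177²) - 138 = (-2 + 31329) - 138 = 31327 - 138 = 31189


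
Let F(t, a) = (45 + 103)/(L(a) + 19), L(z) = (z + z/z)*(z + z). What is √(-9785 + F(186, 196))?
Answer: I*√58382005632501/77243 ≈ 98.919*I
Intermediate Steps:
L(z) = 2*z*(1 + z) (L(z) = (z + 1)*(2*z) = (1 + z)*(2*z) = 2*z*(1 + z))
F(t, a) = 148/(19 + 2*a*(1 + a)) (F(t, a) = (45 + 103)/(2*a*(1 + a) + 19) = 148/(19 + 2*a*(1 + a)))
√(-9785 + F(186, 196)) = √(-9785 + 148/(19 + 2*196*(1 + 196))) = √(-9785 + 148/(19 + 2*196*197)) = √(-9785 + 148/(19 + 77224)) = √(-9785 + 148/77243) = √(-755822607/77243) = I*√58382005632501/77243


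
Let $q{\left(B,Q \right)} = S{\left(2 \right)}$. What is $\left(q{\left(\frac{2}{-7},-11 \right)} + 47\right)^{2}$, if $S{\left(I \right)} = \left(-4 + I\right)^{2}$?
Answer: $2601$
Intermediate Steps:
$q{\left(B,Q \right)} = 4$ ($q{\left(B,Q \right)} = \left(-4 + 2\right)^{2} = \left(-2\right)^{2} = 4$)
$\left(q{\left(\frac{2}{-7},-11 \right)} + 47\right)^{2} = \left(4 + 47\right)^{2} = 51^{2} = 2601$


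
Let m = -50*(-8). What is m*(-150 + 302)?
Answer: 60800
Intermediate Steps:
m = 400
m*(-150 + 302) = 400*(-150 + 302) = 400*152 = 60800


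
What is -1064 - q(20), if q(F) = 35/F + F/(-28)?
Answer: -29821/28 ≈ -1065.0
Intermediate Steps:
q(F) = 35/F - F/28 (q(F) = 35/F + F*(-1/28) = 35/F - F/28)
-1064 - q(20) = -1064 - (35/20 - 1/28*20) = -1064 - (35*(1/20) - 5/7) = -1064 - (7/4 - 5/7) = -1064 - 1*29/28 = -1064 - 29/28 = -29821/28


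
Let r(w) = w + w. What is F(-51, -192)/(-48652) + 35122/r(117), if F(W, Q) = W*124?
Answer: 213779420/1423071 ≈ 150.22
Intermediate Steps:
F(W, Q) = 124*W
r(w) = 2*w
F(-51, -192)/(-48652) + 35122/r(117) = (124*(-51))/(-48652) + 35122/((2*117)) = -6324*(-1/48652) + 35122/234 = 1581/12163 + 35122*(1/234) = 1581/12163 + 17561/117 = 213779420/1423071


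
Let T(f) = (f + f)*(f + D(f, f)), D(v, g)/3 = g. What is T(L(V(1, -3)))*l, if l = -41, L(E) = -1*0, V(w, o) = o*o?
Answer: 0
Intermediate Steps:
V(w, o) = o²
L(E) = 0
D(v, g) = 3*g
T(f) = 8*f² (T(f) = (f + f)*(f + 3*f) = (2*f)*(4*f) = 8*f²)
T(L(V(1, -3)))*l = (8*0²)*(-41) = (8*0)*(-41) = 0*(-41) = 0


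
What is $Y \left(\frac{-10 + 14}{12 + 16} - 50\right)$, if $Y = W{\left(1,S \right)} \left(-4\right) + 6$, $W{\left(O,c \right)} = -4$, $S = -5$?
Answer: $- \frac{7678}{7} \approx -1096.9$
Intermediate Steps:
$Y = 22$ ($Y = \left(-4\right) \left(-4\right) + 6 = 16 + 6 = 22$)
$Y \left(\frac{-10 + 14}{12 + 16} - 50\right) = 22 \left(\frac{-10 + 14}{12 + 16} - 50\right) = 22 \left(\frac{4}{28} - 50\right) = 22 \left(4 \cdot \frac{1}{28} - 50\right) = 22 \left(\frac{1}{7} - 50\right) = 22 \left(- \frac{349}{7}\right) = - \frac{7678}{7}$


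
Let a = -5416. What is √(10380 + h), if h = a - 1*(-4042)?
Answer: √9006 ≈ 94.900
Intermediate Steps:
h = -1374 (h = -5416 - 1*(-4042) = -5416 + 4042 = -1374)
√(10380 + h) = √(10380 - 1374) = √9006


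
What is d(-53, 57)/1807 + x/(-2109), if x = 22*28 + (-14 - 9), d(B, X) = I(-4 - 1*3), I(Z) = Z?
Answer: -1086314/3810963 ≈ -0.28505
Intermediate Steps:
d(B, X) = -7 (d(B, X) = -4 - 1*3 = -4 - 3 = -7)
x = 593 (x = 616 - 23 = 593)
d(-53, 57)/1807 + x/(-2109) = -7/1807 + 593/(-2109) = -7*1/1807 + 593*(-1/2109) = -7/1807 - 593/2109 = -1086314/3810963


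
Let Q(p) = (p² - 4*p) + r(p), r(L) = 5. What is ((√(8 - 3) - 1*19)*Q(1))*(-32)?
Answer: 1216 - 64*√5 ≈ 1072.9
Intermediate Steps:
Q(p) = 5 + p² - 4*p (Q(p) = (p² - 4*p) + 5 = 5 + p² - 4*p)
((√(8 - 3) - 1*19)*Q(1))*(-32) = ((√(8 - 3) - 1*19)*(5 + 1² - 4*1))*(-32) = ((√5 - 19)*(5 + 1 - 4))*(-32) = ((-19 + √5)*2)*(-32) = (-38 + 2*√5)*(-32) = 1216 - 64*√5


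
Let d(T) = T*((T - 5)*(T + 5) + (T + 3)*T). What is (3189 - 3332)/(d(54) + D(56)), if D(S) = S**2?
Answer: -143/325462 ≈ -0.00043938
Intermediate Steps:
d(T) = T*(T*(3 + T) + (-5 + T)*(5 + T)) (d(T) = T*((-5 + T)*(5 + T) + (3 + T)*T) = T*((-5 + T)*(5 + T) + T*(3 + T)) = T*(T*(3 + T) + (-5 + T)*(5 + T)))
(3189 - 3332)/(d(54) + D(56)) = (3189 - 3332)/(54*(-25 + 2*54**2 + 3*54) + 56**2) = -143/(54*(-25 + 2*2916 + 162) + 3136) = -143/(54*(-25 + 5832 + 162) + 3136) = -143/(54*5969 + 3136) = -143/(322326 + 3136) = -143/325462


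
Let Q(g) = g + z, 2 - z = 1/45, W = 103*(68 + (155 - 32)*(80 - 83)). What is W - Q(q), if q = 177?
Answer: -1403189/45 ≈ -31182.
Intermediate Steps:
W = -31003 (W = 103*(68 + 123*(-3)) = 103*(68 - 369) = 103*(-301) = -31003)
z = 89/45 (z = 2 - 1/45 = 89/45 ≈ 1.9778)
Q(g) = 89/45 + g (Q(g) = g + 89/45 = 89/45 + g)
W - Q(q) = -31003 - (89/45 + 177) = -31003 - 1*8054/45 = -31003 - 8054/45 = -1403189/45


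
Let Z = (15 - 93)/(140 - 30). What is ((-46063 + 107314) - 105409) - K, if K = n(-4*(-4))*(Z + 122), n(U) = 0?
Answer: -44158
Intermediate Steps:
Z = -39/55 (Z = -78/110 = -78*1/110 = -39/55 ≈ -0.70909)
K = 0 (K = 0*(-39/55 + 122) = 0*(6671/55) = 0)
((-46063 + 107314) - 105409) - K = ((-46063 + 107314) - 105409) - 1*0 = (61251 - 105409) + 0 = -44158 + 0 = -44158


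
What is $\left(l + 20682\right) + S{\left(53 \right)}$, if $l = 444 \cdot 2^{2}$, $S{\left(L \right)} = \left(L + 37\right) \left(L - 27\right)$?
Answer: $24798$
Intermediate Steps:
$S{\left(L \right)} = \left(-27 + L\right) \left(37 + L\right)$ ($S{\left(L \right)} = \left(37 + L\right) \left(-27 + L\right) = \left(-27 + L\right) \left(37 + L\right)$)
$l = 1776$ ($l = 444 \cdot 4 = 1776$)
$\left(l + 20682\right) + S{\left(53 \right)} = \left(1776 + 20682\right) + \left(-999 + 53^{2} + 10 \cdot 53\right) = 22458 + \left(-999 + 2809 + 530\right) = 22458 + 2340 = 24798$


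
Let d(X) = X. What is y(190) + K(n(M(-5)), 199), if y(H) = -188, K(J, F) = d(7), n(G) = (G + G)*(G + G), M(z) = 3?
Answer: -181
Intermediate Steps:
n(G) = 4*G**2 (n(G) = (2*G)*(2*G) = 4*G**2)
K(J, F) = 7
y(190) + K(n(M(-5)), 199) = -188 + 7 = -181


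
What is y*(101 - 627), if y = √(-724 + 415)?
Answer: -526*I*√309 ≈ -9246.2*I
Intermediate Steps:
y = I*√309 (y = √(-309) = I*√309 ≈ 17.578*I)
y*(101 - 627) = (I*√309)*(101 - 627) = (I*√309)*(-526) = -526*I*√309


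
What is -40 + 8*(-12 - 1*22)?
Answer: -312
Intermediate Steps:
-40 + 8*(-12 - 1*22) = -40 + 8*(-12 - 22) = -40 + 8*(-34) = -40 - 272 = -312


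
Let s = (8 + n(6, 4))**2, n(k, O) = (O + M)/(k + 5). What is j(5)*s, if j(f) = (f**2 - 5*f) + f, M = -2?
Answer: 40500/121 ≈ 334.71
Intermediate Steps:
n(k, O) = (-2 + O)/(5 + k) (n(k, O) = (O - 2)/(k + 5) = (-2 + O)/(5 + k))
j(f) = f**2 - 4*f
s = 8100/121 (s = (8 + (-2 + 4)/(5 + 6))**2 = (8 + 2/11)**2 = (90/11)**2 = 8100/121 ≈ 66.942)
j(5)*s = (5*(-4 + 5))*(8100/121) = (5*1)*(8100/121) = 5*(8100/121) = 40500/121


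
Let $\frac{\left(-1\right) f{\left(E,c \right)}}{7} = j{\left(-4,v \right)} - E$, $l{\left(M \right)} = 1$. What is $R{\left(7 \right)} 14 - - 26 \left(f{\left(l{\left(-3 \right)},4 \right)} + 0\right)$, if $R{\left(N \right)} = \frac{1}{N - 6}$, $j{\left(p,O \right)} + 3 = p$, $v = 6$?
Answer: $1470$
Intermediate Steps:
$j{\left(p,O \right)} = -3 + p$
$R{\left(N \right)} = \frac{1}{-6 + N}$
$f{\left(E,c \right)} = 49 + 7 E$ ($f{\left(E,c \right)} = - 7 \left(\left(-3 - 4\right) - E\right) = - 7 \left(-7 - E\right) = 49 + 7 E$)
$R{\left(7 \right)} 14 - - 26 \left(f{\left(l{\left(-3 \right)},4 \right)} + 0\right) = \frac{1}{-6 + 7} \cdot 14 - - 26 \left(\left(49 + 7 \cdot 1\right) + 0\right) = 1^{-1} \cdot 14 - - 26 \left(\left(49 + 7\right) + 0\right) = 1 \cdot 14 - - 26 \left(56 + 0\right) = 14 - \left(-26\right) 56 = 14 - -1456 = 14 + 1456 = 1470$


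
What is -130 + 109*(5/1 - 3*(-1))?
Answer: 742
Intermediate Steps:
-130 + 109*(5/1 - 3*(-1)) = -130 + 109*(5*1 + 3) = -130 + 109*(5 + 3) = -130 + 109*8 = -130 + 872 = 742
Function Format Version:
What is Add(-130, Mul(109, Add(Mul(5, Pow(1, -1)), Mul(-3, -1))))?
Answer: 742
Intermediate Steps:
Add(-130, Mul(109, Add(Mul(5, Pow(1, -1)), Mul(-3, -1)))) = Add(-130, Mul(109, Add(Mul(5, 1), 3))) = Add(-130, Mul(109, Add(5, 3))) = Add(-130, Mul(109, 8)) = Add(-130, 872) = 742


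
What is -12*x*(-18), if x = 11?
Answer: 2376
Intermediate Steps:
-12*x*(-18) = -12*11*(-18) = -132*(-18) = 2376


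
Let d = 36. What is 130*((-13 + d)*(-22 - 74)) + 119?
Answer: -286921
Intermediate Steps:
130*((-13 + d)*(-22 - 74)) + 119 = 130*((-13 + 36)*(-22 - 74)) + 119 = 130*(23*(-96)) + 119 = 130*(-2208) + 119 = -287040 + 119 = -286921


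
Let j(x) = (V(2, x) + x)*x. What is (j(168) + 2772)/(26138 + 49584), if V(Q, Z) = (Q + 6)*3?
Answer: 17514/37861 ≈ 0.46259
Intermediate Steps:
V(Q, Z) = 18 + 3*Q (V(Q, Z) = (6 + Q)*3 = 18 + 3*Q)
j(x) = x*(24 + x) (j(x) = ((18 + 3*2) + x)*x = ((18 + 6) + x)*x = (24 + x)*x = x*(24 + x))
(j(168) + 2772)/(26138 + 49584) = (168*(24 + 168) + 2772)/(26138 + 49584) = (168*192 + 2772)/75722 = (32256 + 2772)*(1/75722) = 35028*(1/75722) = 17514/37861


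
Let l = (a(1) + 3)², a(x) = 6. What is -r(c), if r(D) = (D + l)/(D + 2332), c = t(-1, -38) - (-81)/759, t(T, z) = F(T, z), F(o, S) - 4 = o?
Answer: -21279/590782 ≈ -0.036018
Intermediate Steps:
F(o, S) = 4 + o
t(T, z) = 4 + T
l = 81 (l = (6 + 3)² = 9² = 81)
c = 786/253 (c = (4 - 1) - (-81)/759 = 3 - (-81)/759 = 3 - 1*(-27/253) = 3 + 27/253 = 786/253 ≈ 3.1067)
r(D) = (81 + D)/(2332 + D) (r(D) = (D + 81)/(D + 2332) = (81 + D)/(2332 + D))
-r(c) = -(81 + 786/253)/(2332 + 786/253) = -21279/(590782/253*253) = -253*21279/(590782*253) = -1*21279/590782 = -21279/590782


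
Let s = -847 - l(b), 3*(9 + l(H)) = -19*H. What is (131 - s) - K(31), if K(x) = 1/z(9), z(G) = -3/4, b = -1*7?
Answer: 3044/3 ≈ 1014.7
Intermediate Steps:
b = -7
z(G) = -¾ (z(G) = -3*¼ = -¾)
l(H) = -9 - 19*H/3 (l(H) = -9 + (-19*H)/3 = -9 - 19*H/3)
s = -2647/3 (s = -847 - (-9 - 19/3*(-7)) = -847 - (-9 + 133/3) = -847 - 1*106/3 = -847 - 106/3 = -2647/3 ≈ -882.33)
K(x) = -4/3 (K(x) = 1/(-¾) = -4/3)
(131 - s) - K(31) = (131 - 1*(-2647/3)) - 1*(-4/3) = (131 + 2647/3) + 4/3 = 3040/3 + 4/3 = 3044/3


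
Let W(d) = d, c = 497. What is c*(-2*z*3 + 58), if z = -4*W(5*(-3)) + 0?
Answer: -150094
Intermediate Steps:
z = 60 (z = -20*(-3) + 0 = -4*(-15) + 0 = 60 + 0 = 60)
c*(-2*z*3 + 58) = 497*(-2*60*3 + 58) = 497*(-120*3 + 58) = 497*(-360 + 58) = 497*(-302) = -150094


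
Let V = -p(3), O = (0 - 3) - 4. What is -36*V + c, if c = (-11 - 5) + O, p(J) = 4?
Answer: 121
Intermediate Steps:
O = -7 (O = -3 - 4 = -7)
c = -23 (c = (-11 - 5) - 7 = -16 - 7 = -23)
V = -4 (V = -1*4 = -4)
-36*V + c = -36*(-4) - 23 = 144 - 23 = 121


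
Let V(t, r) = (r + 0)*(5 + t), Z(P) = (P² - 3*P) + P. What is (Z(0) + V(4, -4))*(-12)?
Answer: 432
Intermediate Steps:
Z(P) = P² - 2*P
V(t, r) = r*(5 + t)
(Z(0) + V(4, -4))*(-12) = (0*(-2 + 0) - 4*(5 + 4))*(-12) = (0*(-2) - 4*9)*(-12) = (0 - 36)*(-12) = -36*(-12) = 432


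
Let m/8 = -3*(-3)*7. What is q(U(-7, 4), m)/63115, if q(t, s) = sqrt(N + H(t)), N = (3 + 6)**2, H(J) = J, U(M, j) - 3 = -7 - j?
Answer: sqrt(73)/63115 ≈ 0.00013537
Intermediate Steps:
U(M, j) = -4 - j (U(M, j) = 3 + (-7 - j) = -4 - j)
N = 81 (N = 9**2 = 81)
m = 504 (m = 8*(-3*(-3)*7) = 8*(9*7) = 8*63 = 504)
q(t, s) = sqrt(81 + t)
q(U(-7, 4), m)/63115 = sqrt(81 + (-4 - 1*4))/63115 = sqrt(81 + (-4 - 4))*(1/63115) = sqrt(81 - 8)*(1/63115) = sqrt(73)*(1/63115) = sqrt(73)/63115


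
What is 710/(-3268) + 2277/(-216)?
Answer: -210961/19608 ≈ -10.759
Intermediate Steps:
710/(-3268) + 2277/(-216) = 710*(-1/3268) + 2277*(-1/216) = -355/1634 - 253/24 = -210961/19608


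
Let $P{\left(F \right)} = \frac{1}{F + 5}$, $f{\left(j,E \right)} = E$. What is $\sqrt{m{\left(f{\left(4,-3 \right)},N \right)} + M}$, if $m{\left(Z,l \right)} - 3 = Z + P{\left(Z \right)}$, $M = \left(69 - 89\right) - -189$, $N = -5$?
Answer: $\frac{\sqrt{678}}{2} \approx 13.019$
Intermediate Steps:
$P{\left(F \right)} = \frac{1}{5 + F}$
$M = 169$ ($M = -20 + 189 = 169$)
$m{\left(Z,l \right)} = 3 + Z + \frac{1}{5 + Z}$ ($m{\left(Z,l \right)} = 3 + \left(Z + \frac{1}{5 + Z}\right) = 3 + Z + \frac{1}{5 + Z}$)
$\sqrt{m{\left(f{\left(4,-3 \right)},N \right)} + M} = \sqrt{\frac{1 + \left(3 - 3\right) \left(5 - 3\right)}{5 - 3} + 169} = \sqrt{\frac{1 + 0 \cdot 2}{2} + 169} = \sqrt{\frac{1 + 0}{2} + 169} = \sqrt{\frac{1}{2} \cdot 1 + 169} = \sqrt{\frac{1}{2} + 169} = \sqrt{\frac{339}{2}} = \frac{\sqrt{678}}{2}$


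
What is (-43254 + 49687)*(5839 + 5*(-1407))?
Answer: -7693868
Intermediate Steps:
(-43254 + 49687)*(5839 + 5*(-1407)) = 6433*(5839 - 7035) = 6433*(-1196) = -7693868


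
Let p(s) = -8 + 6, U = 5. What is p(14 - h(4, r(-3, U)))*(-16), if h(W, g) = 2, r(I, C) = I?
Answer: 32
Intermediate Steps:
p(s) = -2
p(14 - h(4, r(-3, U)))*(-16) = -2*(-16) = 32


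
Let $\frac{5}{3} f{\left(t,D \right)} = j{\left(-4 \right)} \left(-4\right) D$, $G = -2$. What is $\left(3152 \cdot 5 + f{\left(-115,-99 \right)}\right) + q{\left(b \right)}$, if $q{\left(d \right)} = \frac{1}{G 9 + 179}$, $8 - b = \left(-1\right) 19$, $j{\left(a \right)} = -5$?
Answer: $\frac{2346093}{161} \approx 14572.0$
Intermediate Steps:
$f{\left(t,D \right)} = 12 D$ ($f{\left(t,D \right)} = \frac{3 \left(-5\right) \left(-4\right) D}{5} = \frac{3 \cdot 20 D}{5} = 12 D$)
$b = 27$ ($b = 8 - \left(-1\right) 19 = 8 - -19 = 8 + 19 = 27$)
$q{\left(d \right)} = \frac{1}{161}$ ($q{\left(d \right)} = \frac{1}{\left(-2\right) 9 + 179} = \frac{1}{-18 + 179} = \frac{1}{161}$)
$\left(3152 \cdot 5 + f{\left(-115,-99 \right)}\right) + q{\left(b \right)} = \left(3152 \cdot 5 + 12 \left(-99\right)\right) + \frac{1}{161} = \left(15760 - 1188\right) + \frac{1}{161} = 14572 + \frac{1}{161} = \frac{2346093}{161}$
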